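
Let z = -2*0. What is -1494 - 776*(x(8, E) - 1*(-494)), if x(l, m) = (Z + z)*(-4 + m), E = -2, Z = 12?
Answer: -328966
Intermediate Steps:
z = 0
x(l, m) = -48 + 12*m (x(l, m) = (12 + 0)*(-4 + m) = 12*(-4 + m) = -48 + 12*m)
-1494 - 776*(x(8, E) - 1*(-494)) = -1494 - 776*((-48 + 12*(-2)) - 1*(-494)) = -1494 - 776*((-48 - 24) + 494) = -1494 - 776*(-72 + 494) = -1494 - 776*422 = -1494 - 327472 = -328966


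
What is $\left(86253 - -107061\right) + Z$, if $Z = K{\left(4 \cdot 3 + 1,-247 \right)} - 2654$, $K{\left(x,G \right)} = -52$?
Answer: $190608$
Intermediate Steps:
$Z = -2706$ ($Z = -52 - 2654 = -2706$)
$\left(86253 - -107061\right) + Z = \left(86253 - -107061\right) - 2706 = \left(86253 + 107061\right) - 2706 = 193314 - 2706 = 190608$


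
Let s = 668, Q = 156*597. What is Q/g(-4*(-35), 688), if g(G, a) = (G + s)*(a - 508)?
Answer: 2587/4040 ≈ 0.64035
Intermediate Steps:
Q = 93132
g(G, a) = (-508 + a)*(668 + G) (g(G, a) = (G + 668)*(a - 508) = (668 + G)*(-508 + a) = (-508 + a)*(668 + G))
Q/g(-4*(-35), 688) = 93132/(-339344 - (-2032)*(-35) + 668*688 - 4*(-35)*688) = 93132/(-339344 - 508*140 + 459584 + 140*688) = 93132/(-339344 - 71120 + 459584 + 96320) = 93132/145440 = 93132*(1/145440) = 2587/4040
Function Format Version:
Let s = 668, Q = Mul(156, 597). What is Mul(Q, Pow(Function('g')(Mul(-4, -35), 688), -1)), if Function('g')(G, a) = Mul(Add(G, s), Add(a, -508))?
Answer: Rational(2587, 4040) ≈ 0.64035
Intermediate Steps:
Q = 93132
Function('g')(G, a) = Mul(Add(-508, a), Add(668, G)) (Function('g')(G, a) = Mul(Add(G, 668), Add(a, -508)) = Mul(Add(668, G), Add(-508, a)) = Mul(Add(-508, a), Add(668, G)))
Mul(Q, Pow(Function('g')(Mul(-4, -35), 688), -1)) = Mul(93132, Pow(Add(-339344, Mul(-508, Mul(-4, -35)), Mul(668, 688), Mul(Mul(-4, -35), 688)), -1)) = Mul(93132, Pow(Add(-339344, Mul(-508, 140), 459584, Mul(140, 688)), -1)) = Mul(93132, Pow(Add(-339344, -71120, 459584, 96320), -1)) = Mul(93132, Pow(145440, -1)) = Mul(93132, Rational(1, 145440)) = Rational(2587, 4040)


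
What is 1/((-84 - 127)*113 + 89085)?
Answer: 1/65242 ≈ 1.5328e-5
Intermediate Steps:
1/((-84 - 127)*113 + 89085) = 1/(-211*113 + 89085) = 1/(-23843 + 89085) = 1/65242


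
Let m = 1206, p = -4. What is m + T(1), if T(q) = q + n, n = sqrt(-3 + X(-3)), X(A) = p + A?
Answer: 1207 + I*sqrt(10) ≈ 1207.0 + 3.1623*I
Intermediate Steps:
X(A) = -4 + A
n = I*sqrt(10) (n = sqrt(-3 + (-4 - 3)) = sqrt(-3 - 7) = sqrt(-10) = I*sqrt(10) ≈ 3.1623*I)
T(q) = q + I*sqrt(10)
m + T(1) = 1206 + (1 + I*sqrt(10)) = 1207 + I*sqrt(10)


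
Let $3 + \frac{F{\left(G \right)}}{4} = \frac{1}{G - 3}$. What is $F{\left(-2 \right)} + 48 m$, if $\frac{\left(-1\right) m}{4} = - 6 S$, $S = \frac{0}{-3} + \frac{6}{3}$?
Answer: $\frac{11456}{5} \approx 2291.2$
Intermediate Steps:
$S = 2$ ($S = 0 \left(- \frac{1}{3}\right) + 6 \cdot \frac{1}{3} = 0 + 2 = 2$)
$F{\left(G \right)} = -12 + \frac{4}{-3 + G}$ ($F{\left(G \right)} = -12 + \frac{4}{G - 3} = -12 + \frac{4}{-3 + G}$)
$m = 48$ ($m = - 4 \left(\left(-6\right) 2\right) = \left(-4\right) \left(-12\right) = 48$)
$F{\left(-2 \right)} + 48 m = \frac{4 \left(10 - -6\right)}{-3 - 2} + 48 \cdot 48 = \frac{4 \left(10 + 6\right)}{-5} + 2304 = 4 \left(- \frac{1}{5}\right) 16 + 2304 = - \frac{64}{5} + 2304 = \frac{11456}{5}$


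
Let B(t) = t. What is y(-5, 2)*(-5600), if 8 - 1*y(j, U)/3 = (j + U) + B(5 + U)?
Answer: -67200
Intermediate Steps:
y(j, U) = 9 - 6*U - 3*j (y(j, U) = 24 - 3*((j + U) + (5 + U)) = 24 - 3*((U + j) + (5 + U)) = 24 - 3*(5 + j + 2*U) = 24 + (-15 - 6*U - 3*j) = 9 - 6*U - 3*j)
y(-5, 2)*(-5600) = (9 - 6*2 - 3*(-5))*(-5600) = (9 - 12 + 15)*(-5600) = 12*(-5600) = -67200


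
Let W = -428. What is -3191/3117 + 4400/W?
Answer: -3770137/333519 ≈ -11.304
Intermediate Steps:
-3191/3117 + 4400/W = -3191/3117 + 4400/(-428) = -3191*1/3117 + 4400*(-1/428) = -3191/3117 - 1100/107 = -3770137/333519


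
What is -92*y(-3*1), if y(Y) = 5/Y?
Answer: 460/3 ≈ 153.33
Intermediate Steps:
-92*y(-3*1) = -460/((-3*1)) = -460/(-3) = -460*(-1)/3 = -92*(-5/3) = 460/3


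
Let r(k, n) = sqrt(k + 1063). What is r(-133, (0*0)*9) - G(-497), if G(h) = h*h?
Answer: -247009 + sqrt(930) ≈ -2.4698e+5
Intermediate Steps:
G(h) = h**2
r(k, n) = sqrt(1063 + k)
r(-133, (0*0)*9) - G(-497) = sqrt(1063 - 133) - 1*(-497)**2 = sqrt(930) - 1*247009 = sqrt(930) - 247009 = -247009 + sqrt(930)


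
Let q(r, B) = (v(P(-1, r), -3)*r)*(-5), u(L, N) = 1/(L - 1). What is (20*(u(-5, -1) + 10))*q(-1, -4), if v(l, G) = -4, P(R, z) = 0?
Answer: -11800/3 ≈ -3933.3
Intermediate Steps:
u(L, N) = 1/(-1 + L)
q(r, B) = 20*r (q(r, B) = -4*r*(-5) = 20*r)
(20*(u(-5, -1) + 10))*q(-1, -4) = (20*(1/(-1 - 5) + 10))*(20*(-1)) = (20*(1/(-6) + 10))*(-20) = (20*(-⅙ + 10))*(-20) = (20*(59/6))*(-20) = (590/3)*(-20) = -11800/3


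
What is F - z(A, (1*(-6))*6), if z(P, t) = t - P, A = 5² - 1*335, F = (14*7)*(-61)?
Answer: -6252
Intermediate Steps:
F = -5978 (F = 98*(-61) = -5978)
A = -310 (A = 25 - 335 = -310)
F - z(A, (1*(-6))*6) = -5978 - ((1*(-6))*6 - 1*(-310)) = -5978 - (-6*6 + 310) = -5978 - (-36 + 310) = -5978 - 1*274 = -5978 - 274 = -6252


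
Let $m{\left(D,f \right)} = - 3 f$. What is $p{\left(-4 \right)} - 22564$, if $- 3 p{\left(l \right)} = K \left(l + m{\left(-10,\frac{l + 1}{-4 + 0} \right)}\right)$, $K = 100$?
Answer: $- \frac{67067}{3} \approx -22356.0$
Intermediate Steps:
$p{\left(l \right)} = -25 - \frac{175 l}{3}$ ($p{\left(l \right)} = - \frac{100 \left(l - 3 \frac{l + 1}{-4 + 0}\right)}{3} = - \frac{100 \left(l - 3 \frac{1 + l}{-4}\right)}{3} = - \frac{100 \left(l - 3 \left(1 + l\right) \left(- \frac{1}{4}\right)\right)}{3} = - \frac{100 \left(l - 3 \left(- \frac{1}{4} - \frac{l}{4}\right)\right)}{3} = - \frac{100 \left(l + \left(\frac{3}{4} + \frac{3 l}{4}\right)\right)}{3} = - \frac{100 \left(\frac{3}{4} + \frac{7 l}{4}\right)}{3} = - \frac{75 + 175 l}{3} = -25 - \frac{175 l}{3}$)
$p{\left(-4 \right)} - 22564 = \left(-25 - - \frac{700}{3}\right) - 22564 = \left(-25 + \frac{700}{3}\right) - 22564 = \frac{625}{3} - 22564 = - \frac{67067}{3}$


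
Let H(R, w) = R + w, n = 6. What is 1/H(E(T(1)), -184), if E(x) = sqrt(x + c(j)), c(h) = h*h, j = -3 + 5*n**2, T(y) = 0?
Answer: -1/7 ≈ -0.14286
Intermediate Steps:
j = 177 (j = -3 + 5*6**2 = -3 + 5*36 = -3 + 180 = 177)
c(h) = h**2
E(x) = sqrt(31329 + x) (E(x) = sqrt(x + 177**2) = sqrt(x + 31329) = sqrt(31329 + x))
1/H(E(T(1)), -184) = 1/(sqrt(31329 + 0) - 184) = 1/(sqrt(31329) - 184) = 1/(177 - 184) = 1/(-7) = -1/7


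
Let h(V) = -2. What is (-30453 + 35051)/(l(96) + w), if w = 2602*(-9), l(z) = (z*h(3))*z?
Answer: -2299/20925 ≈ -0.10987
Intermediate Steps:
l(z) = -2*z² (l(z) = (z*(-2))*z = (-2*z)*z = -2*z²)
w = -23418
(-30453 + 35051)/(l(96) + w) = (-30453 + 35051)/(-2*96² - 23418) = 4598/(-2*9216 - 23418) = 4598/(-18432 - 23418) = 4598/(-41850) = 4598*(-1/41850) = -2299/20925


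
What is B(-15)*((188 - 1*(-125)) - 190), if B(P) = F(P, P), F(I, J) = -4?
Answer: -492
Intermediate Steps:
B(P) = -4
B(-15)*((188 - 1*(-125)) - 190) = -4*((188 - 1*(-125)) - 190) = -4*((188 + 125) - 190) = -4*(313 - 190) = -4*123 = -492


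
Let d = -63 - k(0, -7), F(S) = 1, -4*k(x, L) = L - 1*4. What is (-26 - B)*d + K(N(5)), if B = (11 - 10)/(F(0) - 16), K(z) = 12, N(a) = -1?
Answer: 103027/60 ≈ 1717.1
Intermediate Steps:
k(x, L) = 1 - L/4 (k(x, L) = -(L - 1*4)/4 = -(L - 4)/4 = -(-4 + L)/4 = 1 - L/4)
d = -263/4 (d = -63 - (1 - ¼*(-7)) = -63 - (1 + 7/4) = -63 - 1*11/4 = -63 - 11/4 = -263/4 ≈ -65.750)
B = -1/15 (B = (11 - 10)/(1 - 16) = 1/(-15) = 1*(-1/15) = -1/15 ≈ -0.066667)
(-26 - B)*d + K(N(5)) = (-26 - 1*(-1/15))*(-263/4) + 12 = (-26 + 1/15)*(-263/4) + 12 = -389/15*(-263/4) + 12 = 102307/60 + 12 = 103027/60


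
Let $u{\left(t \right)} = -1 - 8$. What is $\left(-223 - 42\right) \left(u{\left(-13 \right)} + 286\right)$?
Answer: $-73405$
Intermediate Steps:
$u{\left(t \right)} = -9$ ($u{\left(t \right)} = -1 - 8 = -9$)
$\left(-223 - 42\right) \left(u{\left(-13 \right)} + 286\right) = \left(-223 - 42\right) \left(-9 + 286\right) = \left(-265\right) 277 = -73405$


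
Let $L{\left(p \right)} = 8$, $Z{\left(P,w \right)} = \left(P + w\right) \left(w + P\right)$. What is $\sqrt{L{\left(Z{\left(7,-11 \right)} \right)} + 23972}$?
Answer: $2 \sqrt{5995} \approx 154.85$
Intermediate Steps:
$Z{\left(P,w \right)} = \left(P + w\right)^{2}$ ($Z{\left(P,w \right)} = \left(P + w\right) \left(P + w\right) = \left(P + w\right)^{2}$)
$\sqrt{L{\left(Z{\left(7,-11 \right)} \right)} + 23972} = \sqrt{8 + 23972} = \sqrt{23980} = 2 \sqrt{5995}$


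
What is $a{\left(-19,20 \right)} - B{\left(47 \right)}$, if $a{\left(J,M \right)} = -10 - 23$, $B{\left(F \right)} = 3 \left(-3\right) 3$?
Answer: $-6$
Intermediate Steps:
$B{\left(F \right)} = -27$ ($B{\left(F \right)} = \left(-9\right) 3 = -27$)
$a{\left(J,M \right)} = -33$ ($a{\left(J,M \right)} = -10 - 23 = -33$)
$a{\left(-19,20 \right)} - B{\left(47 \right)} = -33 - -27 = -33 + 27 = -6$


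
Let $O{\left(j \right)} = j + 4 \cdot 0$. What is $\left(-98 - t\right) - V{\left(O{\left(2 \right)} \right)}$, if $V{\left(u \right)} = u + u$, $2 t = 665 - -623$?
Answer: $-746$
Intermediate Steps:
$t = 644$ ($t = \frac{665 - -623}{2} = \frac{665 + 623}{2} = \frac{1}{2} \cdot 1288 = 644$)
$O{\left(j \right)} = j$ ($O{\left(j \right)} = j + 0 = j$)
$V{\left(u \right)} = 2 u$
$\left(-98 - t\right) - V{\left(O{\left(2 \right)} \right)} = \left(-98 - 644\right) - 2 \cdot 2 = \left(-98 - 644\right) - 4 = -742 - 4 = -746$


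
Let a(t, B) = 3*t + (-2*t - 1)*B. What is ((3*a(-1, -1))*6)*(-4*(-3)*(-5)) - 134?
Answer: 4186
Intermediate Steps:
a(t, B) = 3*t + B*(-1 - 2*t) (a(t, B) = 3*t + (-1 - 2*t)*B = 3*t + B*(-1 - 2*t))
((3*a(-1, -1))*6)*(-4*(-3)*(-5)) - 134 = ((3*(-1*(-1) + 3*(-1) - 2*(-1)*(-1)))*6)*(-4*(-3)*(-5)) - 134 = ((3*(1 - 3 - 2))*6)*(12*(-5)) - 134 = ((3*(-4))*6)*(-60) - 134 = -12*6*(-60) - 134 = -72*(-60) - 134 = 4320 - 134 = 4186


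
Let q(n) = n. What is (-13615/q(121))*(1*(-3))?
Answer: 40845/121 ≈ 337.56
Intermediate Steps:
(-13615/q(121))*(1*(-3)) = (-13615/121)*(1*(-3)) = -13615*1/121*(-3) = -13615/121*(-3) = 40845/121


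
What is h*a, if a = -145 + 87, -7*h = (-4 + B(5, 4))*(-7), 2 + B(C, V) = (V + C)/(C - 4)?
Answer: -174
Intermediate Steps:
B(C, V) = -2 + (C + V)/(-4 + C) (B(C, V) = -2 + (V + C)/(C - 4) = -2 + (C + V)/(-4 + C))
h = 3 (h = -(-4 + (8 + 4 - 1*5)/(-4 + 5))*(-7)/7 = -(-4 + (8 + 4 - 5)/1)*(-7)/7 = -(-4 + 1*7)*(-7)/7 = -(-4 + 7)*(-7)/7 = -3*(-7)/7 = -⅐*(-21) = 3)
a = -58
h*a = 3*(-58) = -174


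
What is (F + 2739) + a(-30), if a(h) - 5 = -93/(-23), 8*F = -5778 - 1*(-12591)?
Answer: 662339/184 ≈ 3599.7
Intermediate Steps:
F = 6813/8 (F = (-5778 - 1*(-12591))/8 = (-5778 + 12591)/8 = (⅛)*6813 = 6813/8 ≈ 851.63)
a(h) = 208/23 (a(h) = 5 - 93/(-23) = 5 - 93*(-1/23) = 5 + 93/23 = 208/23)
(F + 2739) + a(-30) = (6813/8 + 2739) + 208/23 = 28725/8 + 208/23 = 662339/184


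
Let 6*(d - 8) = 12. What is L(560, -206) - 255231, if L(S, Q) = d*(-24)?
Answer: -255471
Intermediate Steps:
d = 10 (d = 8 + (⅙)*12 = 8 + 2 = 10)
L(S, Q) = -240 (L(S, Q) = 10*(-24) = -240)
L(560, -206) - 255231 = -240 - 255231 = -255471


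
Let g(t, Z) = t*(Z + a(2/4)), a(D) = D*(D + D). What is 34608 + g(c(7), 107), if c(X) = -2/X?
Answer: 242041/7 ≈ 34577.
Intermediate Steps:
a(D) = 2*D**2 (a(D) = D*(2*D) = 2*D**2)
g(t, Z) = t*(1/2 + Z) (g(t, Z) = t*(Z + 2*(2/4)**2) = t*(Z + 2*(2*(1/4))**2) = t*(Z + 2*(1/2)**2) = t*(Z + 2*(1/4)) = t*(Z + 1/2) = t*(1/2 + Z))
34608 + g(c(7), 107) = 34608 + (-2/7)*(1/2 + 107) = 34608 - 2*1/7*(215/2) = 34608 - 2/7*215/2 = 34608 - 215/7 = 242041/7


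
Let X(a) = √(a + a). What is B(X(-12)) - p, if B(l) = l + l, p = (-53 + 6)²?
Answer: -2209 + 4*I*√6 ≈ -2209.0 + 9.798*I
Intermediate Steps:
X(a) = √2*√a (X(a) = √(2*a) = √2*√a)
p = 2209 (p = (-47)² = 2209)
B(l) = 2*l
B(X(-12)) - p = 2*(√2*√(-12)) - 1*2209 = 2*(√2*(2*I*√3)) - 2209 = 2*(2*I*√6) - 2209 = 4*I*√6 - 2209 = -2209 + 4*I*√6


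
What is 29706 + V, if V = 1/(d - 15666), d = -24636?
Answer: 1197211211/40302 ≈ 29706.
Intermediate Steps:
V = -1/40302 (V = 1/(-24636 - 15666) = 1/(-40302) = -1/40302 ≈ -2.4813e-5)
29706 + V = 29706 - 1/40302 = 1197211211/40302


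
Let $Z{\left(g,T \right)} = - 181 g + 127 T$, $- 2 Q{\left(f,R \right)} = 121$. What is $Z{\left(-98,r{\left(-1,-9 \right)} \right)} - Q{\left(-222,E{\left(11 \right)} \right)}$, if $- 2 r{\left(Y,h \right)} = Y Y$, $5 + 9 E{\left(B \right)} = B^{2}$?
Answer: $17735$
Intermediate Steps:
$E{\left(B \right)} = - \frac{5}{9} + \frac{B^{2}}{9}$
$Q{\left(f,R \right)} = - \frac{121}{2}$ ($Q{\left(f,R \right)} = \left(- \frac{1}{2}\right) 121 = - \frac{121}{2}$)
$r{\left(Y,h \right)} = - \frac{Y^{2}}{2}$ ($r{\left(Y,h \right)} = - \frac{Y Y}{2} = - \frac{Y^{2}}{2}$)
$Z{\left(-98,r{\left(-1,-9 \right)} \right)} - Q{\left(-222,E{\left(11 \right)} \right)} = \left(\left(-181\right) \left(-98\right) + 127 \left(- \frac{\left(-1\right)^{2}}{2}\right)\right) - - \frac{121}{2} = \left(17738 + 127 \left(\left(- \frac{1}{2}\right) 1\right)\right) + \frac{121}{2} = \left(17738 + 127 \left(- \frac{1}{2}\right)\right) + \frac{121}{2} = \left(17738 - \frac{127}{2}\right) + \frac{121}{2} = \frac{35349}{2} + \frac{121}{2} = 17735$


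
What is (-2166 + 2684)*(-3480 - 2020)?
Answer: -2849000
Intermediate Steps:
(-2166 + 2684)*(-3480 - 2020) = 518*(-5500) = -2849000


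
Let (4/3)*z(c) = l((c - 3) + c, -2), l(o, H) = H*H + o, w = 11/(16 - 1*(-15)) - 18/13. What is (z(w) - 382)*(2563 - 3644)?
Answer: 667047265/1612 ≈ 4.1380e+5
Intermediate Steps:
w = -415/403 (w = 11/(16 + 15) - 18*1/13 = 11/31 - 18/13 = -415/403 ≈ -1.0298)
l(o, H) = o + H² (l(o, H) = H² + o = o + H²)
z(c) = ¾ + 3*c/2 (z(c) = 3*(((c - 3) + c) + (-2)²)/4 = 3*(((-3 + c) + c) + 4)/4 = 3*((-3 + 2*c) + 4)/4 = 3*(1 + 2*c)/4 = ¾ + 3*c/2)
(z(w) - 382)*(2563 - 3644) = ((¾ + (3/2)*(-415/403)) - 382)*(2563 - 3644) = ((¾ - 1245/806) - 382)*(-1081) = (-1281/1612 - 382)*(-1081) = -617065/1612*(-1081) = 667047265/1612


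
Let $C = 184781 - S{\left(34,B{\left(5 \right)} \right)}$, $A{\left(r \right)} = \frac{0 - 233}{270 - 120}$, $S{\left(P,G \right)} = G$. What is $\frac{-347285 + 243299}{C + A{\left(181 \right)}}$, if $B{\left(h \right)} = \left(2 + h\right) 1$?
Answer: $- \frac{15597900}{27715867} \approx -0.56278$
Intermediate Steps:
$B{\left(h \right)} = 2 + h$
$A{\left(r \right)} = - \frac{233}{150}$
$C = 184774$ ($C = 184781 - \left(2 + 5\right) = 184781 - 7 = 184774$)
$\frac{-347285 + 243299}{C + A{\left(181 \right)}} = \frac{-347285 + 243299}{184774 - \frac{233}{150}} = - \frac{103986}{\frac{27715867}{150}} = \left(-103986\right) \frac{150}{27715867} = - \frac{15597900}{27715867}$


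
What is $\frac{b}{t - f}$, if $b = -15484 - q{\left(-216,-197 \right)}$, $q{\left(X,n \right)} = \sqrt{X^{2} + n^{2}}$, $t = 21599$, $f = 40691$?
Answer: $\frac{3871}{4773} + \frac{\sqrt{85465}}{19092} \approx 0.82633$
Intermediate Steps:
$b = -15484 - \sqrt{85465}$ ($b = -15484 - \sqrt{\left(-216\right)^{2} + \left(-197\right)^{2}} = -15484 - \sqrt{46656 + 38809} = -15484 - \sqrt{85465} \approx -15776.0$)
$\frac{b}{t - f} = \frac{-15484 - \sqrt{85465}}{21599 - 40691} = \frac{-15484 - \sqrt{85465}}{-19092} = \left(-15484 - \sqrt{85465}\right) \left(- \frac{1}{19092}\right) = \frac{3871}{4773} + \frac{\sqrt{85465}}{19092}$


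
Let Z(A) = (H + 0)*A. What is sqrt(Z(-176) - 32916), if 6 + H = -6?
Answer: 2*I*sqrt(7701) ≈ 175.51*I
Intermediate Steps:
H = -12 (H = -6 - 6 = -12)
Z(A) = -12*A (Z(A) = (-12 + 0)*A = -12*A)
sqrt(Z(-176) - 32916) = sqrt(-12*(-176) - 32916) = sqrt(2112 - 32916) = sqrt(-30804) = 2*I*sqrt(7701)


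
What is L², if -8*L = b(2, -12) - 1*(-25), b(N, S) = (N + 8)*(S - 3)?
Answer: 15625/64 ≈ 244.14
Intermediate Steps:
b(N, S) = (-3 + S)*(8 + N) (b(N, S) = (8 + N)*(-3 + S) = (-3 + S)*(8 + N))
L = 125/8 (L = -((-24 - 3*2 + 8*(-12) + 2*(-12)) - 1*(-25))/8 = -((-24 - 6 - 96 - 24) + 25)/8 = -(-150 + 25)/8 = -⅛*(-125) = 125/8 ≈ 15.625)
L² = (125/8)² = 15625/64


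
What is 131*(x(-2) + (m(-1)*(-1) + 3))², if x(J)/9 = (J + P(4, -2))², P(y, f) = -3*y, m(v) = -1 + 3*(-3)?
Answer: 413662499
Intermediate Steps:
m(v) = -10 (m(v) = -1 - 9 = -10)
x(J) = 9*(-12 + J)² (x(J) = 9*(J - 3*4)² = 9*(J - 12)² = 9*(-12 + J)²)
131*(x(-2) + (m(-1)*(-1) + 3))² = 131*(9*(-12 - 2)² + (-10*(-1) + 3))² = 131*(9*(-14)² + (10 + 3))² = 131*(9*196 + 13)² = 131*(1764 + 13)² = 131*1777² = 131*3157729 = 413662499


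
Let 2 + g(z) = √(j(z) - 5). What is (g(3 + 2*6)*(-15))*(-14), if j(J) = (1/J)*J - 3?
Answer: -420 + 210*I*√7 ≈ -420.0 + 555.61*I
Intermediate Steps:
j(J) = -2 (j(J) = J/J - 3 = 1 - 3 = -2)
g(z) = -2 + I*√7 (g(z) = -2 + √(-2 - 5) = -2 + √(-7) = -2 + I*√7)
(g(3 + 2*6)*(-15))*(-14) = ((-2 + I*√7)*(-15))*(-14) = (30 - 15*I*√7)*(-14) = -420 + 210*I*√7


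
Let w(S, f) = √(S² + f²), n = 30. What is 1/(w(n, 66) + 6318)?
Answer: 351/2217326 - √146/6651978 ≈ 0.00015648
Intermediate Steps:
1/(w(n, 66) + 6318) = 1/(√(30² + 66²) + 6318) = 1/(√(900 + 4356) + 6318) = 1/(√5256 + 6318) = 1/(6*√146 + 6318) = 1/(6318 + 6*√146)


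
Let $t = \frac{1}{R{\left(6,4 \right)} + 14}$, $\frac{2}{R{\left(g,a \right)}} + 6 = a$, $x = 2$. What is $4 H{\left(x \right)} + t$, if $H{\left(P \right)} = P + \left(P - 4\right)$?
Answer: $\frac{1}{13} \approx 0.076923$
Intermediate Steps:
$R{\left(g,a \right)} = \frac{2}{-6 + a}$
$t = \frac{1}{13}$ ($t = \frac{1}{\frac{2}{-6 + 4} + 14} = \frac{1}{\frac{2}{-2} + 14} = \frac{1}{2 \left(- \frac{1}{2}\right) + 14} = \frac{1}{-1 + 14} = \frac{1}{13} \approx 0.076923$)
$H{\left(P \right)} = -4 + 2 P$ ($H{\left(P \right)} = P + \left(P - 4\right) = P + \left(-4 + P\right) = -4 + 2 P$)
$4 H{\left(x \right)} + t = 4 \left(-4 + 2 \cdot 2\right) + \frac{1}{13} = 4 \left(-4 + 4\right) + \frac{1}{13} = 4 \cdot 0 + \frac{1}{13} = 0 + \frac{1}{13} = \frac{1}{13}$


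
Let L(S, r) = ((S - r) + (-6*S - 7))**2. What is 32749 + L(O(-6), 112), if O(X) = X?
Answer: 40670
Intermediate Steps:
L(S, r) = (-7 - r - 5*S)**2 (L(S, r) = ((S - r) + (-7 - 6*S))**2 = (-7 - r - 5*S)**2)
32749 + L(O(-6), 112) = 32749 + (7 + 112 + 5*(-6))**2 = 32749 + (7 + 112 - 30)**2 = 32749 + 89**2 = 32749 + 7921 = 40670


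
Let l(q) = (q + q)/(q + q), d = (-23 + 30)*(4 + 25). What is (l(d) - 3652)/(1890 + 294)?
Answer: -1217/728 ≈ -1.6717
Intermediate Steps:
d = 203 (d = 7*29 = 203)
l(q) = 1 (l(q) = (2*q)/((2*q)) = (2*q)*(1/(2*q)) = 1)
(l(d) - 3652)/(1890 + 294) = (1 - 3652)/(1890 + 294) = -3651/2184 = -3651*1/2184 = -1217/728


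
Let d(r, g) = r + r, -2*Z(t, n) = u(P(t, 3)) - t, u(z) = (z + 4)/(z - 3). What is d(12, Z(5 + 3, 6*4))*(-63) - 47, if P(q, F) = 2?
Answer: -1559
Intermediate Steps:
u(z) = (4 + z)/(-3 + z)
Z(t, n) = 3 + t/2 (Z(t, n) = -((4 + 2)/(-3 + 2) - t)/2 = -(6/(-1) - t)/2 = -(-1*6 - t)/2 = -(-6 - t)/2 = 3 + t/2)
d(r, g) = 2*r
d(12, Z(5 + 3, 6*4))*(-63) - 47 = (2*12)*(-63) - 47 = 24*(-63) - 47 = -1512 - 47 = -1559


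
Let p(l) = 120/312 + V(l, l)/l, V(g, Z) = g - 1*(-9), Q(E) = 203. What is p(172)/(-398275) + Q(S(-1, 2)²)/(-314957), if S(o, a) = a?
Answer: -181792165541/280482720155300 ≈ -0.00064814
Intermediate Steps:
V(g, Z) = 9 + g (V(g, Z) = g + 9 = 9 + g)
p(l) = 5/13 + (9 + l)/l (p(l) = 120/312 + (9 + l)/l = 120*(1/312) + (9 + l)/l = 5/13 + (9 + l)/l)
p(172)/(-398275) + Q(S(-1, 2)²)/(-314957) = (18/13 + 9/172)/(-398275) + 203/(-314957) = (18/13 + 9*(1/172))*(-1/398275) + 203*(-1/314957) = (18/13 + 9/172)*(-1/398275) - 203/314957 = (3213/2236)*(-1/398275) - 203/314957 = -3213/890542900 - 203/314957 = -181792165541/280482720155300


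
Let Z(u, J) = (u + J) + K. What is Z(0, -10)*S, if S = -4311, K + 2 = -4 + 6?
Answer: 43110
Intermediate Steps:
K = 0 (K = -2 + (-4 + 6) = -2 + 2 = 0)
Z(u, J) = J + u (Z(u, J) = (u + J) + 0 = (J + u) + 0 = J + u)
Z(0, -10)*S = (-10 + 0)*(-4311) = -10*(-4311) = 43110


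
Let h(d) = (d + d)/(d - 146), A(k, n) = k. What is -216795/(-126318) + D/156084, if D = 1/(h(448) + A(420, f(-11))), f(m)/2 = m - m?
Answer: 360196690421843/209872576116336 ≈ 1.7163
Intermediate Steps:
f(m) = 0 (f(m) = 2*(m - m) = 2*0 = 0)
h(d) = 2*d/(-146 + d) (h(d) = (2*d)/(-146 + d) = 2*d/(-146 + d))
D = 151/63868 (D = 1/(2*448/(-146 + 448) + 420) = 1/(2*448/302 + 420) = 1/(2*448*(1/302) + 420) = 1/(448/151 + 420) = 1/(63868/151) = 151/63868 ≈ 0.0023643)
-216795/(-126318) + D/156084 = -216795/(-126318) + (151/63868)/156084 = -216795*(-1/126318) + (151/63868)*(1/156084) = 72265/42106 + 151/9968772912 = 360196690421843/209872576116336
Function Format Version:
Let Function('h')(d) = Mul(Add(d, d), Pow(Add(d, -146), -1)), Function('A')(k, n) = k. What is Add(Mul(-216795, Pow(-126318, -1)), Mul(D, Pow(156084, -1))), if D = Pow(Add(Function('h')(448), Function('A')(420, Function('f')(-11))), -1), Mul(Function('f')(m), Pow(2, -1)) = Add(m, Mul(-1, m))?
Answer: Rational(360196690421843, 209872576116336) ≈ 1.7163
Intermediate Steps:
Function('f')(m) = 0 (Function('f')(m) = Mul(2, Add(m, Mul(-1, m))) = Mul(2, 0) = 0)
Function('h')(d) = Mul(2, d, Pow(Add(-146, d), -1)) (Function('h')(d) = Mul(Mul(2, d), Pow(Add(-146, d), -1)) = Mul(2, d, Pow(Add(-146, d), -1)))
D = Rational(151, 63868) (D = Pow(Add(Mul(2, 448, Pow(Add(-146, 448), -1)), 420), -1) = Pow(Add(Mul(2, 448, Pow(302, -1)), 420), -1) = Pow(Add(Mul(2, 448, Rational(1, 302)), 420), -1) = Pow(Add(Rational(448, 151), 420), -1) = Pow(Rational(63868, 151), -1) = Rational(151, 63868) ≈ 0.0023643)
Add(Mul(-216795, Pow(-126318, -1)), Mul(D, Pow(156084, -1))) = Add(Mul(-216795, Pow(-126318, -1)), Mul(Rational(151, 63868), Pow(156084, -1))) = Add(Mul(-216795, Rational(-1, 126318)), Mul(Rational(151, 63868), Rational(1, 156084))) = Add(Rational(72265, 42106), Rational(151, 9968772912)) = Rational(360196690421843, 209872576116336)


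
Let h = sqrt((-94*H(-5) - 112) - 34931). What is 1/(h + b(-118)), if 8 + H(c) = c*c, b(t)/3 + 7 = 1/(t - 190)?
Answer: -1993068/3517785665 - 94864*I*sqrt(36641)/3517785665 ≈ -0.00056657 - 0.005162*I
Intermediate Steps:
b(t) = -21 + 3/(-190 + t) (b(t) = -21 + 3/(t - 190) = -21 + 3/(-190 + t))
H(c) = -8 + c**2 (H(c) = -8 + c*c = -8 + c**2)
h = I*sqrt(36641) (h = sqrt((-94*(-8 + (-5)**2) - 112) - 34931) = sqrt((-94*(-8 + 25) - 112) - 34931) = sqrt((-94*17 - 112) - 34931) = sqrt((-1598 - 112) - 34931) = sqrt(-1710 - 34931) = sqrt(-36641) = I*sqrt(36641) ≈ 191.42*I)
1/(h + b(-118)) = 1/(I*sqrt(36641) + 3*(1331 - 7*(-118))/(-190 - 118)) = 1/(I*sqrt(36641) + 3*(1331 + 826)/(-308)) = 1/(I*sqrt(36641) + 3*(-1/308)*2157) = 1/(I*sqrt(36641) - 6471/308) = 1/(-6471/308 + I*sqrt(36641))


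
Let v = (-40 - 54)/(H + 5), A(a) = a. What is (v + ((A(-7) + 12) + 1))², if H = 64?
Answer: 102400/4761 ≈ 21.508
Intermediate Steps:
v = -94/69 (v = (-40 - 54)/(64 + 5) = -94/69 ≈ -1.3623)
(v + ((A(-7) + 12) + 1))² = (-94/69 + ((-7 + 12) + 1))² = (-94/69 + (5 + 1))² = (-94/69 + 6)² = (320/69)² = 102400/4761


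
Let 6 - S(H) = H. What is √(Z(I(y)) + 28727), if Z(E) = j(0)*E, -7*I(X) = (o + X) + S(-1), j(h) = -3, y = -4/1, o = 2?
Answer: 4*√87983/7 ≈ 169.50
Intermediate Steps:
S(H) = 6 - H
y = -4 (y = -4*1 = -4)
I(X) = -9/7 - X/7 (I(X) = -((2 + X) + (6 - 1*(-1)))/7 = -((2 + X) + (6 + 1))/7 = -((2 + X) + 7)/7 = -(9 + X)/7 = -9/7 - X/7)
Z(E) = -3*E
√(Z(I(y)) + 28727) = √(-3*(-9/7 - ⅐*(-4)) + 28727) = √(-3*(-9/7 + 4/7) + 28727) = √(-3*(-5/7) + 28727) = √(15/7 + 28727) = √(201104/7) = 4*√87983/7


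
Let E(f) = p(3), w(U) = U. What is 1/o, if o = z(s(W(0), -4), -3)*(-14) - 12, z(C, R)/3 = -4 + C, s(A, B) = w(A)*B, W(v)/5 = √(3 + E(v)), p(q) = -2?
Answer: 1/996 ≈ 0.0010040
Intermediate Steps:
E(f) = -2
W(v) = 5 (W(v) = 5*√(3 - 2) = 5*√1 = 5*1 = 5)
s(A, B) = A*B
z(C, R) = -12 + 3*C (z(C, R) = 3*(-4 + C) = -12 + 3*C)
o = 996 (o = (-12 + 3*(5*(-4)))*(-14) - 12 = (-12 + 3*(-20))*(-14) - 12 = (-12 - 60)*(-14) - 12 = -72*(-14) - 12 = 1008 - 12 = 996)
1/o = 1/996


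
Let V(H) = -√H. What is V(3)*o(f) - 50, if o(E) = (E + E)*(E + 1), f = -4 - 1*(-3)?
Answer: -50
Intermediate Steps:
f = -1 (f = -4 + 3 = -1)
o(E) = 2*E*(1 + E) (o(E) = (2*E)*(1 + E) = 2*E*(1 + E))
V(3)*o(f) - 50 = (-√3)*(2*(-1)*(1 - 1)) - 50 = (-√3)*(2*(-1)*0) - 50 = -√3*0 - 50 = 0 - 50 = -50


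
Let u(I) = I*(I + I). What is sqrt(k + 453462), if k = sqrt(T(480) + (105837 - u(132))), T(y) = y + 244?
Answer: sqrt(453462 + sqrt(71713)) ≈ 673.59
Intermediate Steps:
u(I) = 2*I**2 (u(I) = I*(2*I) = 2*I**2)
T(y) = 244 + y
k = sqrt(71713) (k = sqrt((244 + 480) + (105837 - 2*132**2)) = sqrt(724 + (105837 - 2*17424)) = sqrt(724 + (105837 - 1*34848)) = sqrt(724 + (105837 - 34848)) = sqrt(724 + 70989) = sqrt(71713) ≈ 267.79)
sqrt(k + 453462) = sqrt(sqrt(71713) + 453462) = sqrt(453462 + sqrt(71713))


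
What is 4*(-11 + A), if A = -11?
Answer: -88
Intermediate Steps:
4*(-11 + A) = 4*(-11 - 11) = 4*(-22) = -88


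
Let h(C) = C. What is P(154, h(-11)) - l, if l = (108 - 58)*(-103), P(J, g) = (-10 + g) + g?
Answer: 5118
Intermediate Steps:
P(J, g) = -10 + 2*g
l = -5150 (l = 50*(-103) = -5150)
P(154, h(-11)) - l = (-10 + 2*(-11)) - 1*(-5150) = (-10 - 22) + 5150 = -32 + 5150 = 5118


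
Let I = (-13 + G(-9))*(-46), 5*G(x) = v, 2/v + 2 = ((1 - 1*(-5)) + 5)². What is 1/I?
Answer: 595/355718 ≈ 0.0016727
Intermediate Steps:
v = 2/119 (v = 2/(-2 + ((1 - 1*(-5)) + 5)²) = 2/(-2 + ((1 + 5) + 5)²) = 2/(-2 + (6 + 5)²) = 2/(-2 + 11²) = 2/(-2 + 121) = 2/119 ≈ 0.016807)
G(x) = 2/595 (G(x) = (⅕)*(2/119) = 2/595)
I = 355718/595 (I = (-13 + 2/595)*(-46) = -7733/595*(-46) = 355718/595 ≈ 597.85)
1/I = 1/(355718/595) = 595/355718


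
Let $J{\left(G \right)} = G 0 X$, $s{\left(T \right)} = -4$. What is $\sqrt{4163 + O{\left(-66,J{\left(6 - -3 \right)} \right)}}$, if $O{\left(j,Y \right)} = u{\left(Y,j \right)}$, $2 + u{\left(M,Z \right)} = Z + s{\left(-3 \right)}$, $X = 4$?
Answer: $\sqrt{4091} \approx 63.961$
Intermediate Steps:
$u{\left(M,Z \right)} = -6 + Z$ ($u{\left(M,Z \right)} = -2 + \left(Z - 4\right) = -2 + \left(-4 + Z\right) = -6 + Z$)
$J{\left(G \right)} = 0$ ($J{\left(G \right)} = G 0 \cdot 4 = 0 \cdot 4 = 0$)
$O{\left(j,Y \right)} = -6 + j$
$\sqrt{4163 + O{\left(-66,J{\left(6 - -3 \right)} \right)}} = \sqrt{4163 - 72} = \sqrt{4091}$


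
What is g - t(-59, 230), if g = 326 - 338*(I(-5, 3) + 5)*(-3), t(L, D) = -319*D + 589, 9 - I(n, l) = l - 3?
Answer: 87303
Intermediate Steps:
I(n, l) = 12 - l (I(n, l) = 9 - (l - 3) = 9 - (-3 + l) = 9 + (3 - l) = 12 - l)
t(L, D) = 589 - 319*D
g = 14522 (g = 326 - 338*((12 - 1*3) + 5)*(-3) = 326 - 338*((12 - 3) + 5)*(-3) = 326 - 338*(9 + 5)*(-3) = 326 - 4732*(-3) = 326 - 338*(-42) = 326 + 14196 = 14522)
g - t(-59, 230) = 14522 - (589 - 319*230) = 14522 - (589 - 73370) = 14522 - 1*(-72781) = 14522 + 72781 = 87303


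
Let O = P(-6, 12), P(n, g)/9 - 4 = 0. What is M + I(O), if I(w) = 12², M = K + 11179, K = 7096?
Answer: 18419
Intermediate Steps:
P(n, g) = 36 (P(n, g) = 36 + 9*0 = 36 + 0 = 36)
O = 36
M = 18275 (M = 7096 + 11179 = 18275)
I(w) = 144
M + I(O) = 18275 + 144 = 18419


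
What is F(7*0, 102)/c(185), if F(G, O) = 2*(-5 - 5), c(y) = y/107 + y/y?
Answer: -535/73 ≈ -7.3288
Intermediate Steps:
c(y) = 1 + y/107 (c(y) = y*(1/107) + 1 = y/107 + 1 = 1 + y/107)
F(G, O) = -20 (F(G, O) = 2*(-10) = -20)
F(7*0, 102)/c(185) = -20/(1 + (1/107)*185) = -20/(1 + 185/107) = -20/292/107 = -20*107/292 = -535/73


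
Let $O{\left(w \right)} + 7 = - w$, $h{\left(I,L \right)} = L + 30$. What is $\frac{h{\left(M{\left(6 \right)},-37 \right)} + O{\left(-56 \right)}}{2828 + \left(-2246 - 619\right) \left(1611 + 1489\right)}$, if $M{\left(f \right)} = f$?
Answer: $- \frac{21}{4439336} \approx -4.7304 \cdot 10^{-6}$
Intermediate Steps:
$h{\left(I,L \right)} = 30 + L$
$O{\left(w \right)} = -7 - w$
$\frac{h{\left(M{\left(6 \right)},-37 \right)} + O{\left(-56 \right)}}{2828 + \left(-2246 - 619\right) \left(1611 + 1489\right)} = \frac{\left(30 - 37\right) - -49}{2828 + \left(-2246 - 619\right) \left(1611 + 1489\right)} = \frac{-7 + \left(-7 + 56\right)}{2828 - 8881500} = \frac{-7 + 49}{2828 - 8881500} = \frac{42}{-8878672} = 42 \left(- \frac{1}{8878672}\right) = - \frac{21}{4439336}$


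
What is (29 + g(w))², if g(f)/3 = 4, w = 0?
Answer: 1681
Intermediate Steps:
g(f) = 12 (g(f) = 3*4 = 12)
(29 + g(w))² = (29 + 12)² = 41² = 1681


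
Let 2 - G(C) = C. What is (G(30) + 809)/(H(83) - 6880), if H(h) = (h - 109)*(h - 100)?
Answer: -781/6438 ≈ -0.12131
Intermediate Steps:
G(C) = 2 - C
H(h) = (-109 + h)*(-100 + h)
(G(30) + 809)/(H(83) - 6880) = ((2 - 1*30) + 809)/((10900 + 83² - 209*83) - 6880) = ((2 - 30) + 809)/((10900 + 6889 - 17347) - 6880) = (-28 + 809)/(442 - 6880) = 781/(-6438) = 781*(-1/6438) = -781/6438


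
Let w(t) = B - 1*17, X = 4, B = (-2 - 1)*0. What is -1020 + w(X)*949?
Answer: -17153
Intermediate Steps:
B = 0 (B = -3*0 = 0)
w(t) = -17 (w(t) = 0 - 1*17 = 0 - 17 = -17)
-1020 + w(X)*949 = -1020 - 17*949 = -1020 - 16133 = -17153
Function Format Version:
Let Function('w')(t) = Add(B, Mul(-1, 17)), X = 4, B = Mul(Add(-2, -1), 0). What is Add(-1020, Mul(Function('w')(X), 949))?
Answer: -17153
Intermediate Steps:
B = 0 (B = Mul(-3, 0) = 0)
Function('w')(t) = -17 (Function('w')(t) = Add(0, Mul(-1, 17)) = Add(0, -17) = -17)
Add(-1020, Mul(Function('w')(X), 949)) = Add(-1020, Mul(-17, 949)) = Add(-1020, -16133) = -17153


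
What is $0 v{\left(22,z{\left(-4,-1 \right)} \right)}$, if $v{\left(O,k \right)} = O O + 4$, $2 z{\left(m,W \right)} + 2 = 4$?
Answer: $0$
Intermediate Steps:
$z{\left(m,W \right)} = 1$ ($z{\left(m,W \right)} = -1 + \frac{1}{2} \cdot 4 = -1 + 2 = 1$)
$v{\left(O,k \right)} = 4 + O^{2}$ ($v{\left(O,k \right)} = O^{2} + 4 = 4 + O^{2}$)
$0 v{\left(22,z{\left(-4,-1 \right)} \right)} = 0 \left(4 + 22^{2}\right) = 0 \left(4 + 484\right) = 0 \cdot 488 = 0$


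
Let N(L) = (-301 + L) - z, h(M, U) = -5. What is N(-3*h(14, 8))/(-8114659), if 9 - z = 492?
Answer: -197/8114659 ≈ -2.4277e-5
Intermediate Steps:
z = -483 (z = 9 - 1*492 = 9 - 492 = -483)
N(L) = 182 + L (N(L) = (-301 + L) - 1*(-483) = (-301 + L) + 483 = 182 + L)
N(-3*h(14, 8))/(-8114659) = (182 - 3*(-5))/(-8114659) = (182 + 15)*(-1/8114659) = 197*(-1/8114659) = -197/8114659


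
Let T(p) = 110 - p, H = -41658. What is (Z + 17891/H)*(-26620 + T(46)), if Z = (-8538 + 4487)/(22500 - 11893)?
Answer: 1586837824270/73644401 ≈ 21547.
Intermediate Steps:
Z = -4051/10607 ≈ -0.38192
(Z + 17891/H)*(-26620 + T(46)) = (-4051/10607 + 17891/(-41658))*(-26620 + (110 - 1*46)) = (-4051/10607 + 17891*(-1/41658))*(-26620 + (110 - 46)) = (-4051/10607 - 17891/41658)*(-26620 + 64) = -358526395/441866406*(-26556) = 1586837824270/73644401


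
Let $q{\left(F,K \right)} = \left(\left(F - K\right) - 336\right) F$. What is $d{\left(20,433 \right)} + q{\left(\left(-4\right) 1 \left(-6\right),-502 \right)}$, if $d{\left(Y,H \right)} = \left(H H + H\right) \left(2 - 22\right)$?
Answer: $-3753880$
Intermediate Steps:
$d{\left(Y,H \right)} = - 20 H - 20 H^{2}$ ($d{\left(Y,H \right)} = \left(H^{2} + H\right) \left(-20\right) = \left(H + H^{2}\right) \left(-20\right) = - 20 H - 20 H^{2}$)
$q{\left(F,K \right)} = F \left(-336 + F - K\right)$ ($q{\left(F,K \right)} = \left(-336 + F - K\right) F = F \left(-336 + F - K\right)$)
$d{\left(20,433 \right)} + q{\left(\left(-4\right) 1 \left(-6\right),-502 \right)} = \left(-20\right) 433 \left(1 + 433\right) + \left(-4\right) 1 \left(-6\right) \left(-336 + \left(-4\right) 1 \left(-6\right) - -502\right) = \left(-20\right) 433 \cdot 434 + \left(-4\right) \left(-6\right) \left(-336 - -24 + 502\right) = -3758440 + 24 \left(-336 + 24 + 502\right) = -3758440 + 24 \cdot 190 = -3758440 + 4560 = -3753880$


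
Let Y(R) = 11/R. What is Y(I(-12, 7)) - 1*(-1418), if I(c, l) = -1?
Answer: 1407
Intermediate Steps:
Y(I(-12, 7)) - 1*(-1418) = 11/(-1) - 1*(-1418) = 11*(-1) + 1418 = -11 + 1418 = 1407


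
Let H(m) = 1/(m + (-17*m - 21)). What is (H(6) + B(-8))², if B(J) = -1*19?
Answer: 4946176/13689 ≈ 361.32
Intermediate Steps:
B(J) = -19
H(m) = 1/(-21 - 16*m) (H(m) = 1/(m + (-21 - 17*m)) = 1/(-21 - 16*m))
(H(6) + B(-8))² = (-1/(21 + 16*6) - 19)² = (-1/(21 + 96) - 19)² = (-1/117 - 19)² = (-2224/117)² = 4946176/13689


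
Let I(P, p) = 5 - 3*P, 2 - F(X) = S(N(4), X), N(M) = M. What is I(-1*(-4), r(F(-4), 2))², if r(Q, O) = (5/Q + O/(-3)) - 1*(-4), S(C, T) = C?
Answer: 49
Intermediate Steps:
F(X) = -2 (F(X) = 2 - 1*4 = 2 - 4 = -2)
r(Q, O) = 4 + 5/Q - O/3 (r(Q, O) = (5/Q + O*(-⅓)) + 4 = (5/Q - O/3) + 4 = 4 + 5/Q - O/3)
I(-1*(-4), r(F(-4), 2))² = (5 - (-3)*(-4))² = (5 - 3*4)² = (5 - 12)² = (-7)² = 49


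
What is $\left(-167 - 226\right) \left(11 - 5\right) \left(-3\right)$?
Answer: $7074$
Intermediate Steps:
$\left(-167 - 226\right) \left(11 - 5\right) \left(-3\right) = - 393 \cdot 6 \left(-3\right) = \left(-393\right) \left(-18\right) = 7074$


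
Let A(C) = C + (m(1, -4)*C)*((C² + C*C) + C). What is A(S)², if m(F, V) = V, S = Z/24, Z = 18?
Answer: 1521/64 ≈ 23.766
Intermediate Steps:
S = ¾ (S = 18/24 = 18*(1/24) = ¾ ≈ 0.75000)
A(C) = C - 4*C*(C + 2*C²) (A(C) = C + (-4*C)*((C² + C*C) + C) = C + (-4*C)*((C² + C²) + C) = C + (-4*C)*(2*C² + C) = C + (-4*C)*(C + 2*C²) = C - 4*C*(C + 2*C²))
A(S)² = (3*(1 - 8*(¾)² - 4*¾)/4)² = (3*(1 - 8*9/16 - 3)/4)² = (3*(1 - 9/2 - 3)/4)² = ((¾)*(-13/2))² = (-39/8)² = 1521/64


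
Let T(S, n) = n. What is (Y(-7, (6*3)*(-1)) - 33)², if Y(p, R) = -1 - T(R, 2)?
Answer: 1296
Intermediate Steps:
Y(p, R) = -3 (Y(p, R) = -1 - 1*2 = -1 - 2 = -3)
(Y(-7, (6*3)*(-1)) - 33)² = (-3 - 33)² = (-36)² = 1296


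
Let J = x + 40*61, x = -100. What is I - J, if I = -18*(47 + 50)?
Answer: -4086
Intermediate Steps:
J = 2340 (J = -100 + 40*61 = -100 + 2440 = 2340)
I = -1746 (I = -18*97 = -1746)
I - J = -1746 - 1*2340 = -1746 - 2340 = -4086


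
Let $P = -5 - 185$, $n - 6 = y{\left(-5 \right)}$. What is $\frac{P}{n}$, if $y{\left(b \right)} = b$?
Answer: $-190$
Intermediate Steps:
$n = 1$ ($n = 6 - 5 = 1$)
$P = -190$ ($P = -5 - 185 = -190$)
$\frac{P}{n} = 1^{-1} \left(-190\right) = 1 \left(-190\right) = -190$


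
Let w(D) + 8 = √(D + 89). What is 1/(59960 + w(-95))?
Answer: 9992/599040385 - I*√6/3594242310 ≈ 1.668e-5 - 6.815e-10*I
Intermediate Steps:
w(D) = -8 + √(89 + D) (w(D) = -8 + √(D + 89) = -8 + √(89 + D))
1/(59960 + w(-95)) = 1/(59960 + (-8 + √(89 - 95))) = 1/(59960 + (-8 + √(-6))) = 1/(59960 + (-8 + I*√6)) = 1/(59952 + I*√6)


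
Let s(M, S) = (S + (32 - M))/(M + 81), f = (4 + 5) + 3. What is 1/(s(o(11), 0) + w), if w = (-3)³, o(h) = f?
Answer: -93/2491 ≈ -0.037334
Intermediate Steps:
f = 12 (f = 9 + 3 = 12)
o(h) = 12
s(M, S) = (32 + S - M)/(81 + M)
w = -27
1/(s(o(11), 0) + w) = 1/((32 + 0 - 1*12)/(81 + 12) - 27) = 1/((32 + 0 - 12)/93 - 27) = 1/((1/93)*20 - 27) = 1/(20/93 - 27) = 1/(-2491/93) = -93/2491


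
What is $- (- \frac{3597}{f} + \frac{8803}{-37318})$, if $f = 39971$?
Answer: $\frac{486097559}{1491637778} \approx 0.32588$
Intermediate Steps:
$- (- \frac{3597}{f} + \frac{8803}{-37318}) = - (- \frac{3597}{39971} + \frac{8803}{-37318}) = - (\left(-3597\right) \frac{1}{39971} + 8803 \left(- \frac{1}{37318}\right)) = - (- \frac{3597}{39971} - \frac{8803}{37318}) = \left(-1\right) \left(- \frac{486097559}{1491637778}\right) = \frac{486097559}{1491637778}$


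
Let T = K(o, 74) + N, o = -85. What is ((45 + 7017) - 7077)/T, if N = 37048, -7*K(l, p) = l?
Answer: -105/259421 ≈ -0.00040475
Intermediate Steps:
K(l, p) = -l/7
T = 259421/7 (T = -1/7*(-85) + 37048 = 85/7 + 37048 = 259421/7 ≈ 37060.)
((45 + 7017) - 7077)/T = ((45 + 7017) - 7077)/(259421/7) = (7062 - 7077)*(7/259421) = -15*7/259421 = -105/259421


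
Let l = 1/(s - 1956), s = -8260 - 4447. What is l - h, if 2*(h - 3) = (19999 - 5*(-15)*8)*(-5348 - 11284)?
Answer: 2511790683302/14663 ≈ 1.7130e+8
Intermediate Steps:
s = -12707
l = -1/14663 (l = 1/(-12707 - 1956) = 1/(-14663) = -1/14663 ≈ -6.8199e-5)
h = -171301281 (h = 3 + ((19999 - 5*(-15)*8)*(-5348 - 11284))/2 = 3 + ((19999 + 75*8)*(-16632))/2 = 3 + ((19999 + 600)*(-16632))/2 = 3 + (20599*(-16632))/2 = 3 + (½)*(-342602568) = 3 - 171301284 = -171301281)
l - h = -1/14663 - 1*(-171301281) = -1/14663 + 171301281 = 2511790683302/14663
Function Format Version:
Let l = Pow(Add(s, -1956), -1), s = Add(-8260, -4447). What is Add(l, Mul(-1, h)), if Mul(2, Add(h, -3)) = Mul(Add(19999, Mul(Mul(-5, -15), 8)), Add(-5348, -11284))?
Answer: Rational(2511790683302, 14663) ≈ 1.7130e+8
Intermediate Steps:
s = -12707
l = Rational(-1, 14663) (l = Pow(Add(-12707, -1956), -1) = Pow(-14663, -1) = Rational(-1, 14663) ≈ -6.8199e-5)
h = -171301281 (h = Add(3, Mul(Rational(1, 2), Mul(Add(19999, Mul(Mul(-5, -15), 8)), Add(-5348, -11284)))) = Add(3, Mul(Rational(1, 2), Mul(Add(19999, Mul(75, 8)), -16632))) = Add(3, Mul(Rational(1, 2), Mul(Add(19999, 600), -16632))) = Add(3, Mul(Rational(1, 2), Mul(20599, -16632))) = Add(3, Mul(Rational(1, 2), -342602568)) = Add(3, -171301284) = -171301281)
Add(l, Mul(-1, h)) = Add(Rational(-1, 14663), Mul(-1, -171301281)) = Add(Rational(-1, 14663), 171301281) = Rational(2511790683302, 14663)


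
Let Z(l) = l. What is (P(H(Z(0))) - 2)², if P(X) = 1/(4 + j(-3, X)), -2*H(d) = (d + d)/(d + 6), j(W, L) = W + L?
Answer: 1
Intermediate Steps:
j(W, L) = L + W
H(d) = -d/(6 + d) (H(d) = -(d + d)/(2*(d + 6)) = -2*d/(2*(6 + d)) = -d/(6 + d))
P(X) = 1/(1 + X) (P(X) = 1/(4 + (X - 3)) = 1/(4 + (-3 + X)) = 1/(1 + X))
(P(H(Z(0))) - 2)² = (1/(1 - 1*0/(6 + 0)) - 2)² = (1/(1 - 1*0/6) - 2)² = (1/(1 - 1*0*⅙) - 2)² = (1/(1 + 0) - 2)² = (1/1 - 2)² = (1 - 2)² = (-1)² = 1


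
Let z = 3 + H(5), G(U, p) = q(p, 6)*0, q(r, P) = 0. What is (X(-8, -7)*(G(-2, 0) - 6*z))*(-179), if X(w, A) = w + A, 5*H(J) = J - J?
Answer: -48330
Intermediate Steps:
H(J) = 0 (H(J) = (J - J)/5 = (⅕)*0 = 0)
G(U, p) = 0 (G(U, p) = 0*0 = 0)
z = 3 (z = 3 + 0 = 3)
X(w, A) = A + w
(X(-8, -7)*(G(-2, 0) - 6*z))*(-179) = ((-7 - 8)*(0 - 6*3))*(-179) = -15*(0 - 18)*(-179) = -15*(-18)*(-179) = 270*(-179) = -48330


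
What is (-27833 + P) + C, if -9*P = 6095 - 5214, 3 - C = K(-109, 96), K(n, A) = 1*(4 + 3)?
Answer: -251414/9 ≈ -27935.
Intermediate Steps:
K(n, A) = 7 (K(n, A) = 1*7 = 7)
C = -4 (C = 3 - 1*7 = 3 - 7 = -4)
P = -881/9 (P = -(6095 - 5214)/9 = -1/9*881 = -881/9 ≈ -97.889)
(-27833 + P) + C = (-27833 - 881/9) - 4 = -251378/9 - 4 = -251414/9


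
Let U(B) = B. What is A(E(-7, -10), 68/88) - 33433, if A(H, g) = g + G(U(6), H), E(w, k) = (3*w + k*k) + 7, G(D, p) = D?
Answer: -735377/22 ≈ -33426.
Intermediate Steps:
E(w, k) = 7 + k² + 3*w (E(w, k) = (3*w + k²) + 7 = (k² + 3*w) + 7 = 7 + k² + 3*w)
A(H, g) = 6 + g (A(H, g) = g + 6 = 6 + g)
A(E(-7, -10), 68/88) - 33433 = (6 + 68/88) - 33433 = (6 + 68*(1/88)) - 33433 = (6 + 17/22) - 33433 = 149/22 - 33433 = -735377/22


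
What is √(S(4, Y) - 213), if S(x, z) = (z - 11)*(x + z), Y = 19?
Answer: I*√29 ≈ 5.3852*I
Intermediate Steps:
S(x, z) = (-11 + z)*(x + z)
√(S(4, Y) - 213) = √((19² - 11*4 - 11*19 + 4*19) - 213) = √((361 - 44 - 209 + 76) - 213) = √(184 - 213) = √(-29) = I*√29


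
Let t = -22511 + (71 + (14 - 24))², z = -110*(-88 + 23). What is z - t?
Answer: 25940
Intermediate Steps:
z = 7150 (z = -110*(-65) = 7150)
t = -18790 (t = -22511 + (71 - 10)² = -22511 + 61² = -22511 + 3721 = -18790)
z - t = 7150 - 1*(-18790) = 7150 + 18790 = 25940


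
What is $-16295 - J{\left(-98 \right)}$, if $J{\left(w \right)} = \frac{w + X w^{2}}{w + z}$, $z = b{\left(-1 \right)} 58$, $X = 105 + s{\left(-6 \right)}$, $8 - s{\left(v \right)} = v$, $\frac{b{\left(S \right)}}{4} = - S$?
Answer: $- \frac{1663154}{67} \approx -24823.0$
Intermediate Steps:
$b{\left(S \right)} = - 4 S$ ($b{\left(S \right)} = 4 \left(- S\right) = - 4 S$)
$s{\left(v \right)} = 8 - v$
$X = 119$ ($X = 105 + \left(8 - -6\right) = 105 + \left(8 + 6\right) = 105 + 14 = 119$)
$z = 232$ ($z = \left(-4\right) \left(-1\right) 58 = 4 \cdot 58 = 232$)
$J{\left(w \right)} = \frac{w + 119 w^{2}}{232 + w}$ ($J{\left(w \right)} = \frac{w + 119 w^{2}}{w + 232} = \frac{w + 119 w^{2}}{232 + w}$)
$-16295 - J{\left(-98 \right)} = -16295 - - \frac{98 \left(1 + 119 \left(-98\right)\right)}{232 - 98} = -16295 - - \frac{98 \left(1 - 11662\right)}{134} = -16295 - \left(-98\right) \frac{1}{134} \left(-11661\right) = -16295 - \frac{571389}{67} = - \frac{1663154}{67}$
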